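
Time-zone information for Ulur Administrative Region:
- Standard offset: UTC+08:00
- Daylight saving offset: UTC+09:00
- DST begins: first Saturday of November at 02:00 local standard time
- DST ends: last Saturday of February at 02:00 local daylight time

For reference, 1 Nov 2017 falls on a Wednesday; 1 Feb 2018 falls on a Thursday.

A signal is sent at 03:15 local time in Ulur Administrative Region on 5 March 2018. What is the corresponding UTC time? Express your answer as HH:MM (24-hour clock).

19:15

1 November 2017 is a Wednesday, so the first Saturday is November 4.
1 February 2018 is a Thursday, so Saturdays fall on 3, 10, 17, 24; the last is February 24.
Daylight saving runs 4 November 2017 – 24 February 2018; 5 March 2018 is outside that window, so Ulur Administrative Region is on standard time at UTC+08:00.
03:15 local − 8h = 19:15 UTC (rolling into the previous day, 4 March 2018).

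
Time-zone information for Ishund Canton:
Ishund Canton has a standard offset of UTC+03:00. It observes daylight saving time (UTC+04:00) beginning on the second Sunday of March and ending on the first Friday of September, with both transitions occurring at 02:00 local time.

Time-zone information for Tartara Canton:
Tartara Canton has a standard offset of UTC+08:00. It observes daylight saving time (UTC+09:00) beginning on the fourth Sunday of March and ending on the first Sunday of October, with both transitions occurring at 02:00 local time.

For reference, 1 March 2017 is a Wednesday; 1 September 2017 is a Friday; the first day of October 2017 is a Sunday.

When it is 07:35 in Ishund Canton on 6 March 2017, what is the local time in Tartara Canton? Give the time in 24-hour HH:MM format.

1 March 2017 is a Wednesday, so the first Sunday is March 5 and the second is March 12.
1 September 2017 is a Friday, so the first Friday is September 1.
6 March 2017 does not fall between 12 March and 1 September, so daylight saving is not in effect and Ishund Canton is at UTC+03:00.
07:35 Ishund Canton − 3h = 04:35 UTC.
1 March 2017 is a Wednesday, so the first Sunday is March 5 and the fourth is March 26.
1 October 2017 is a Sunday, so the first Sunday is October 1.
At the standard offset (UTC+08:00), 04:35 UTC + 8h = 12:35 Tartara Canton standard time.
The standard-time date in Tartara Canton, 6 March 2017, is outside the daylight-saving period (26 March – 1 October), so Tartara Canton is on standard time, UTC+08:00.
04:35 UTC + 8h = 12:35 Tartara Canton.

12:35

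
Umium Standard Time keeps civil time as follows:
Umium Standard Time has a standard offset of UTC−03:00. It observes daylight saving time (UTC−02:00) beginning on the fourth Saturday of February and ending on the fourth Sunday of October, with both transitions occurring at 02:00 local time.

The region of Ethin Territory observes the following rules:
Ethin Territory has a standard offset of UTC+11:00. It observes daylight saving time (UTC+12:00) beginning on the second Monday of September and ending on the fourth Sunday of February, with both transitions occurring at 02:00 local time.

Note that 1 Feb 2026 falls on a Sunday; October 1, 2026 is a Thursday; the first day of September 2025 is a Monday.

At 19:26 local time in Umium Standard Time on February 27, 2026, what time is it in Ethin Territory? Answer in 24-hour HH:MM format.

1 February 2026 is a Sunday, so the first Saturday is February 7 and the fourth is February 28.
1 October 2026 is a Thursday, so the first Sunday is October 4 and the fourth is October 25.
Daylight saving runs 28 February – 25 October; February 27, 2026 is outside that window, so Umium Standard Time is on standard time at UTC−03:00.
19:26 Umium Standard Time + 3h = 22:26 UTC.
1 September 2025 is a Monday, so the first Monday is September 1 and the second is September 8.
1 February 2026 is a Sunday, so the first Sunday is February 1 and the fourth is February 22.
At the standard offset (UTC+11:00), 22:26 UTC + 11h = 09:26 Ethin Territory standard time (rolling into the next day, 28 February 2026).
Daylight saving runs 8 September 2025 – 22 February 2026; the standard-time date in Ethin Territory, February 28, 2026, is outside that window, so Ethin Territory is on standard time at UTC+11:00.
22:26 UTC + 11h = 09:26 Ethin Territory (rolling into the next day, 28 February 2026).

09:26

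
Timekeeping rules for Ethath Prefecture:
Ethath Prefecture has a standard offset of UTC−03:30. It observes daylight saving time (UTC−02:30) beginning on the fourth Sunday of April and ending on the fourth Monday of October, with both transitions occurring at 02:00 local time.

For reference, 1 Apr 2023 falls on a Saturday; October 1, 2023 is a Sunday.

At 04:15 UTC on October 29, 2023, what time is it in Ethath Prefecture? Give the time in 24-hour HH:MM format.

1 April 2023 is a Saturday, so the first Sunday is April 2 and the fourth is April 23.
1 October 2023 is a Sunday, so the first Monday is October 2 and the fourth is October 23.
At the standard offset (UTC−03:30), 04:15 UTC − 3h30m = 00:45 Ethath Prefecture standard time.
The standard-time date in Ethath Prefecture, October 29, 2023, is outside the daylight-saving period (23 April – 23 October), so Ethath Prefecture is on standard time, UTC−03:30.
04:15 UTC − 3h30m = 00:45 local.

00:45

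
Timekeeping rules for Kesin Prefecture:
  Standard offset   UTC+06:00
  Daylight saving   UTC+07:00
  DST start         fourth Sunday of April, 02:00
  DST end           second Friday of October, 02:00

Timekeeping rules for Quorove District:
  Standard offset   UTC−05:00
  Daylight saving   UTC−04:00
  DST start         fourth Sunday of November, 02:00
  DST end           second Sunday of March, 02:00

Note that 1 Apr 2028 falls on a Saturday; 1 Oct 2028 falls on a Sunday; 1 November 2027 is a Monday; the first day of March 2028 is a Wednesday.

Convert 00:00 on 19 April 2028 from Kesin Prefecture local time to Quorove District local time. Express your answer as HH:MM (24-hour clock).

13:00

1 April 2028 is a Saturday, so the first Sunday is April 2 and the fourth is April 23.
1 October 2028 is a Sunday, so the first Friday is October 6 and the second is October 13.
19 April 2028 does not fall between 23 April and 13 October, so daylight saving is not in effect and Kesin Prefecture is at UTC+06:00.
00:00 Kesin Prefecture − 6h = 18:00 UTC (rolling into the previous day, 18 April 2028).
1 November 2027 is a Monday, so the first Sunday is November 7 and the fourth is November 28.
1 March 2028 is a Wednesday, so the first Sunday is March 5 and the second is March 12.
At the standard offset (UTC−05:00), 18:00 UTC − 5h = 13:00 Quorove District standard time.
The standard-time date in Quorove District, 18 April 2028, does not fall between 28 November 2027 and 12 March 2028, so daylight saving is not in effect and Quorove District is at UTC−05:00.
18:00 UTC − 5h = 13:00 Quorove District.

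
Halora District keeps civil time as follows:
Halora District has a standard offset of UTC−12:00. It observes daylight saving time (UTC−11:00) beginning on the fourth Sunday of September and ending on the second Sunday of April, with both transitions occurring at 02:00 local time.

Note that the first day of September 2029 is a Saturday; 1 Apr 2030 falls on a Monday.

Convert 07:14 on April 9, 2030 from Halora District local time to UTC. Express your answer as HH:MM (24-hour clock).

18:14

1 September 2029 is a Saturday, so the first Sunday is September 2 and the fourth is September 23.
1 April 2030 is a Monday, so the first Sunday is April 7 and the second is April 14.
April 9, 2030 lies within the daylight-saving period (23 September 2029 – 14 April 2030), so Halora District is on daylight time, UTC−11:00.
07:14 local + 11h = 18:14 UTC.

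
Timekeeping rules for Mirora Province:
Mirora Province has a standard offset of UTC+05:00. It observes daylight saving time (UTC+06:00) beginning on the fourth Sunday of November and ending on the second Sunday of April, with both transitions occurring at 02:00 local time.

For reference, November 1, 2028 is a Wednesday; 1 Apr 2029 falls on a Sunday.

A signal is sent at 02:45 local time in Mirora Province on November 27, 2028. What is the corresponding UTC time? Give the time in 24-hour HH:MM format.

20:45

1 November 2028 is a Wednesday, so the first Sunday is November 5 and the fourth is November 26.
1 April 2029 is a Sunday, so the first Sunday is April 1 and the second is April 8.
November 27, 2028 falls between 26 November 2028 and 8 April 2029, so daylight saving is in effect and Mirora Province is at UTC+06:00.
02:45 local − 6h = 20:45 UTC (rolling into the previous day, 26 November 2028).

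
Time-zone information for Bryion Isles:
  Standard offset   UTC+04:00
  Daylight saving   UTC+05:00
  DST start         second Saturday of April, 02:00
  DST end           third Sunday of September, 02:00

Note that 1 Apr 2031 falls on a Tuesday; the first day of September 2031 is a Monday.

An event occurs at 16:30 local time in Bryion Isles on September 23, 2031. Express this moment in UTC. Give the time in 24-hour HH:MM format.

12:30

1 April 2031 is a Tuesday, so the first Saturday is April 5 and the second is April 12.
1 September 2031 is a Monday, so the first Sunday is September 7 and the third is September 21.
September 23, 2031 does not fall between 12 April and 21 September, so daylight saving is not in effect and Bryion Isles is at UTC+04:00.
16:30 local − 4h = 12:30 UTC.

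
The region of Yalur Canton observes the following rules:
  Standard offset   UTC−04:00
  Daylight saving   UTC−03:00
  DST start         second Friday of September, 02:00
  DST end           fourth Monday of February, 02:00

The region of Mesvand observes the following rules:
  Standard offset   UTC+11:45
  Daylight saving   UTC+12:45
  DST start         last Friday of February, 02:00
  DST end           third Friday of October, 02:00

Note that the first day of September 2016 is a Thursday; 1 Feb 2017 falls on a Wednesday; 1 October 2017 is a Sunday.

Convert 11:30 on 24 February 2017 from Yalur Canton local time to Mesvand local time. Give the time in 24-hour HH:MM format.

1 September 2016 is a Thursday, so the first Friday is September 2 and the second is September 9.
1 February 2017 is a Wednesday, so the first Monday is February 6 and the fourth is February 27.
24 February 2017 lies within the daylight-saving period (9 September 2016 – 27 February 2017), so Yalur Canton is on daylight time, UTC−03:00.
11:30 Yalur Canton + 3h = 14:30 UTC.
1 February 2017 is a Wednesday, so Fridays fall on 3, 10, 17, 24; the last is February 24.
1 October 2017 is a Sunday, so the first Friday is October 6 and the third is October 20.
At the standard offset (UTC+11:45), 14:30 UTC + 11h45m = 02:15 Mesvand standard time (rolling into the next day, 25 February 2017).
Daylight saving runs 24 February – 20 October; the standard-time date in Mesvand, 25 February 2017, is inside that window, so Mesvand is at UTC+12:45.
14:30 UTC + 12h45m = 03:15 Mesvand (rolling into the next day, 25 February 2017).

03:15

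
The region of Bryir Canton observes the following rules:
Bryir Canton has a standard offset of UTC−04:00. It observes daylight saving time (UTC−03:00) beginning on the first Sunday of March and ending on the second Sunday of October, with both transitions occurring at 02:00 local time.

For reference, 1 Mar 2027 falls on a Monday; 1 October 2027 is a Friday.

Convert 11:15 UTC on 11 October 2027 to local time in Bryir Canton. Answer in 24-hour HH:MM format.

07:15

1 March 2027 is a Monday, so the first Sunday is March 7.
1 October 2027 is a Friday, so the first Sunday is October 3 and the second is October 10.
At the standard offset (UTC−04:00), 11:15 UTC − 4h = 07:15 Bryir Canton standard time.
The standard-time date in Bryir Canton, 11 October 2027, does not fall between 7 March and 10 October, so daylight saving is not in effect and Bryir Canton is at UTC−04:00.
11:15 UTC − 4h = 07:15 local.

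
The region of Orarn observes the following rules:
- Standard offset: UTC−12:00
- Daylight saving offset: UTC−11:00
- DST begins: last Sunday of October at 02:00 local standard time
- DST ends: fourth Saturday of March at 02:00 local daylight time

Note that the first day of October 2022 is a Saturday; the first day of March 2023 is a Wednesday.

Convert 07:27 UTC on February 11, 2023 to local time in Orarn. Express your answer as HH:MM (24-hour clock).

20:27

1 October 2022 is a Saturday, so Sundays fall on 2, 9, 16, 23, 30; the last is October 30.
1 March 2023 is a Wednesday, so the first Saturday is March 4 and the fourth is March 25.
At the standard offset (UTC−12:00), 07:27 UTC − 12h = 19:27 Orarn standard time (rolling into the previous day, 10 February 2023).
The standard-time date in Orarn, February 10, 2023, lies within the daylight-saving period (30 October 2022 – 25 March 2023), so Orarn is on daylight time, UTC−11:00.
07:27 UTC − 11h = 20:27 local (rolling into the previous day, 10 February 2023).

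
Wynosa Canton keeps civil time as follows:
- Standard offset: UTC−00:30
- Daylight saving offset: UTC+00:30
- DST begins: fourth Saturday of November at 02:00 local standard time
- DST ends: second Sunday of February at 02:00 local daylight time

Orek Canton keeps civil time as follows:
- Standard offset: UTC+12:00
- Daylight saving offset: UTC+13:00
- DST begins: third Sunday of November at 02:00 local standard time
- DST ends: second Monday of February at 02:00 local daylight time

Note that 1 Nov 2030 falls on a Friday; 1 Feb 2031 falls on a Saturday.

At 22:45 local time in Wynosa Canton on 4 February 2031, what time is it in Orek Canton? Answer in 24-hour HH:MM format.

1 November 2030 is a Friday, so the first Saturday is November 2 and the fourth is November 23.
1 February 2031 is a Saturday, so the first Sunday is February 2 and the second is February 9.
4 February 2031 falls between 23 November 2030 and 9 February 2031, so daylight saving is in effect and Wynosa Canton is at UTC+00:30.
22:45 Wynosa Canton − 0h30m = 22:15 UTC.
1 November 2030 is a Friday, so the first Sunday is November 3 and the third is November 17.
1 February 2031 is a Saturday, so the first Monday is February 3 and the second is February 10.
At the standard offset (UTC+12:00), 22:15 UTC + 12h = 10:15 Orek Canton standard time (rolling into the next day, 5 February 2031).
The standard-time date in Orek Canton, 5 February 2031, lies within the daylight-saving period (17 November 2030 – 10 February 2031), so Orek Canton is on daylight time, UTC+13:00.
22:15 UTC + 13h = 11:15 Orek Canton (rolling into the next day, 5 February 2031).

11:15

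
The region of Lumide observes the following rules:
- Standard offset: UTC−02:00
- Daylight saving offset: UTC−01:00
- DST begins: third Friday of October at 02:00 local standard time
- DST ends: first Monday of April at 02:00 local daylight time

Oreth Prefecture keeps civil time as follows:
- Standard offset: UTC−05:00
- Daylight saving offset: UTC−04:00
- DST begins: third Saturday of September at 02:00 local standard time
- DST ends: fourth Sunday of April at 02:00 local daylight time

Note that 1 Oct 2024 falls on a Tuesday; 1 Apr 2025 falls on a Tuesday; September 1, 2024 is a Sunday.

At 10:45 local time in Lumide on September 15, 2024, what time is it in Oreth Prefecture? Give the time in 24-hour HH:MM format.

1 October 2024 is a Tuesday, so the first Friday is October 4 and the third is October 18.
1 April 2025 is a Tuesday, so the first Monday is April 7.
September 15, 2024 is outside the daylight-saving period (18 October 2024 – 7 April 2025), so Lumide is on standard time, UTC−02:00.
10:45 Lumide + 2h = 12:45 UTC.
1 September 2024 is a Sunday, so the first Saturday is September 7 and the third is September 21.
1 April 2025 is a Tuesday, so the first Sunday is April 6 and the fourth is April 27.
At the standard offset (UTC−05:00), 12:45 UTC − 5h = 07:45 Oreth Prefecture standard time.
The standard-time date in Oreth Prefecture, September 15, 2024, is outside the daylight-saving period (21 September 2024 – 27 April 2025), so Oreth Prefecture is on standard time, UTC−05:00.
12:45 UTC − 5h = 07:45 Oreth Prefecture.

07:45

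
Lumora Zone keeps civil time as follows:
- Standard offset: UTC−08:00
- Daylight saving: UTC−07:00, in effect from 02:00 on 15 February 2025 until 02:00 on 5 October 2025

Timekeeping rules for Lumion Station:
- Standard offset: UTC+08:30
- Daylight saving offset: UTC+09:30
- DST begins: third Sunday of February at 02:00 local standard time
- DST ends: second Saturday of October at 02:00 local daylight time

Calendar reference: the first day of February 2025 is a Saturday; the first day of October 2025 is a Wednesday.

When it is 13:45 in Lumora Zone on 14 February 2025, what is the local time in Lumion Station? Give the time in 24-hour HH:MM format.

14 February 2025 is outside the daylight-saving period (15 February – 5 October), so Lumora Zone is on standard time, UTC−08:00.
13:45 Lumora Zone + 8h = 21:45 UTC.
1 February 2025 is a Saturday, so the first Sunday is February 2 and the third is February 16.
1 October 2025 is a Wednesday, so the first Saturday is October 4 and the second is October 11.
At the standard offset (UTC+08:30), 21:45 UTC + 8h30m = 06:15 Lumion Station standard time (rolling into the next day, 15 February 2025).
The standard-time date in Lumion Station, 15 February 2025, is outside the daylight-saving period (16 February – 11 October), so Lumion Station is on standard time, UTC+08:30.
21:45 UTC + 8h30m = 06:15 Lumion Station (rolling into the next day, 15 February 2025).

06:15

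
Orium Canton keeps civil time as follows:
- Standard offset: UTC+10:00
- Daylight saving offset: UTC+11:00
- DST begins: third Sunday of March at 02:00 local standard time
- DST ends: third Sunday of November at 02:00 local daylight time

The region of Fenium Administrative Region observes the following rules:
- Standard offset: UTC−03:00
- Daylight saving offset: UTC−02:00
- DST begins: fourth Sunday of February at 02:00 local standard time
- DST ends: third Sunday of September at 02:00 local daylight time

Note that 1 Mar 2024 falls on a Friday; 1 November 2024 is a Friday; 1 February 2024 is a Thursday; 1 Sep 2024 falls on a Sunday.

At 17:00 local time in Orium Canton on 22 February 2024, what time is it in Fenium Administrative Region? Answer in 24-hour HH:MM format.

1 March 2024 is a Friday, so the first Sunday is March 3 and the third is March 17.
1 November 2024 is a Friday, so the first Sunday is November 3 and the third is November 17.
Daylight saving runs 17 March – 17 November; 22 February 2024 is outside that window, so Orium Canton is on standard time at UTC+10:00.
17:00 Orium Canton − 10h = 07:00 UTC.
1 February 2024 is a Thursday, so the first Sunday is February 4 and the fourth is February 25.
1 September 2024 is a Sunday, so the first Sunday is September 1 and the third is September 15.
At the standard offset (UTC−03:00), 07:00 UTC − 3h = 04:00 Fenium Administrative Region standard time.
The standard-time date in Fenium Administrative Region, 22 February 2024, is outside the daylight-saving period (25 February – 15 September), so Fenium Administrative Region is on standard time, UTC−03:00.
07:00 UTC − 3h = 04:00 Fenium Administrative Region.

04:00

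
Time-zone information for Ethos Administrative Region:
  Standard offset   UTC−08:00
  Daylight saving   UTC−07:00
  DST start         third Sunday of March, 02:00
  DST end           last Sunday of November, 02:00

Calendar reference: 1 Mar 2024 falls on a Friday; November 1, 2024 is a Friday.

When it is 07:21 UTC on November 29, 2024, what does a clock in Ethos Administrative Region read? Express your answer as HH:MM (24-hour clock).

23:21

1 March 2024 is a Friday, so the first Sunday is March 3 and the third is March 17.
1 November 2024 is a Friday, so Sundays fall on 3, 10, 17, 24; the last is November 24.
At the standard offset (UTC−08:00), 07:21 UTC − 8h = 23:21 Ethos Administrative Region standard time (rolling into the previous day, 28 November 2024).
The standard-time date in Ethos Administrative Region, November 28, 2024, does not fall between 17 March and 24 November, so daylight saving is not in effect and Ethos Administrative Region is at UTC−08:00.
07:21 UTC − 8h = 23:21 local (rolling into the previous day, 28 November 2024).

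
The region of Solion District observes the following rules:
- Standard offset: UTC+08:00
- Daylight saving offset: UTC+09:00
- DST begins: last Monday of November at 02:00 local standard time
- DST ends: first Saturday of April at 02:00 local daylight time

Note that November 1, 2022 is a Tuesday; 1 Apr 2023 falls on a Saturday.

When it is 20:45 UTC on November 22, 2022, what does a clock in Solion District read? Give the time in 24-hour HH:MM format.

04:45

1 November 2022 is a Tuesday, so Mondays fall on 7, 14, 21, 28; the last is November 28.
1 April 2023 is a Saturday, so the first Saturday is April 1.
At the standard offset (UTC+08:00), 20:45 UTC + 8h = 04:45 Solion District standard time (rolling into the next day, 23 November 2022).
The standard-time date in Solion District, November 23, 2022, is outside the daylight-saving period (28 November 2022 – 1 April 2023), so Solion District is on standard time, UTC+08:00.
20:45 UTC + 8h = 04:45 local (rolling into the next day, 23 November 2022).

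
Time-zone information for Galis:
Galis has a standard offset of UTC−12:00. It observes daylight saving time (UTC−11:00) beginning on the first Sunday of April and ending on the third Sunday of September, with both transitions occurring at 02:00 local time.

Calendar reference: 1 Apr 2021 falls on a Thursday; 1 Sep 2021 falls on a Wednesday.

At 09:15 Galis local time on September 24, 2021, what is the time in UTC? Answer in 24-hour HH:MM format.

1 April 2021 is a Thursday, so the first Sunday is April 4.
1 September 2021 is a Wednesday, so the first Sunday is September 5 and the third is September 19.
September 24, 2021 does not fall between 4 April and 19 September, so daylight saving is not in effect and Galis is at UTC−12:00.
09:15 local + 12h = 21:15 UTC.

21:15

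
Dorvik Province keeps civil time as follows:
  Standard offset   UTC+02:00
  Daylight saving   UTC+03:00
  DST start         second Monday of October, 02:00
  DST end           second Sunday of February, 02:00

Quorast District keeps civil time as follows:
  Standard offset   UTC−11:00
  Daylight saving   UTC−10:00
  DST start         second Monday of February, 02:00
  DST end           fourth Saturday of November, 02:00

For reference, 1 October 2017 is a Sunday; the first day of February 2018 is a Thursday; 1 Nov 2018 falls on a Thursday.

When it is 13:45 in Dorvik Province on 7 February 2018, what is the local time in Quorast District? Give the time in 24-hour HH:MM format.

23:45

1 October 2017 is a Sunday, so the first Monday is October 2 and the second is October 9.
1 February 2018 is a Thursday, so the first Sunday is February 4 and the second is February 11.
Daylight saving runs 9 October 2017 – 11 February 2018; 7 February 2018 is inside that window, so Dorvik Province is at UTC+03:00.
13:45 Dorvik Province − 3h = 10:45 UTC.
1 February 2018 is a Thursday, so the first Monday is February 5 and the second is February 12.
1 November 2018 is a Thursday, so the first Saturday is November 3 and the fourth is November 24.
At the standard offset (UTC−11:00), 10:45 UTC − 11h = 23:45 Quorast District standard time (rolling into the previous day, 6 February 2018).
The standard-time date in Quorast District, 6 February 2018, is outside the daylight-saving period (12 February – 24 November), so Quorast District is on standard time, UTC−11:00.
10:45 UTC − 11h = 23:45 Quorast District (rolling into the previous day, 6 February 2018).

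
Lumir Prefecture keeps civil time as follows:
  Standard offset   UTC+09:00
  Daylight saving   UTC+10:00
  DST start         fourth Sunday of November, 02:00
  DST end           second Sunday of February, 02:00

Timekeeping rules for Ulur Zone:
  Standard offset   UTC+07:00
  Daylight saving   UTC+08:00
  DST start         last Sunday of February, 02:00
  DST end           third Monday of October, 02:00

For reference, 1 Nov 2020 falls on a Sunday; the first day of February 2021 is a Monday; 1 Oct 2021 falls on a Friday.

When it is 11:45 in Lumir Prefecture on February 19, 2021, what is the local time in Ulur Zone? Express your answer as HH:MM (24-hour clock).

1 November 2020 is a Sunday, so the first Sunday is November 1 and the fourth is November 22.
1 February 2021 is a Monday, so the first Sunday is February 7 and the second is February 14.
Daylight saving runs 22 November 2020 – 14 February 2021; February 19, 2021 is outside that window, so Lumir Prefecture is on standard time at UTC+09:00.
11:45 Lumir Prefecture − 9h = 02:45 UTC.
1 February 2021 is a Monday, so Sundays fall on 7, 14, 21, 28; the last is February 28.
1 October 2021 is a Friday, so the first Monday is October 4 and the third is October 18.
At the standard offset (UTC+07:00), 02:45 UTC + 7h = 09:45 Ulur Zone standard time.
The standard-time date in Ulur Zone, February 19, 2021, does not fall between 28 February and 18 October, so daylight saving is not in effect and Ulur Zone is at UTC+07:00.
02:45 UTC + 7h = 09:45 Ulur Zone.

09:45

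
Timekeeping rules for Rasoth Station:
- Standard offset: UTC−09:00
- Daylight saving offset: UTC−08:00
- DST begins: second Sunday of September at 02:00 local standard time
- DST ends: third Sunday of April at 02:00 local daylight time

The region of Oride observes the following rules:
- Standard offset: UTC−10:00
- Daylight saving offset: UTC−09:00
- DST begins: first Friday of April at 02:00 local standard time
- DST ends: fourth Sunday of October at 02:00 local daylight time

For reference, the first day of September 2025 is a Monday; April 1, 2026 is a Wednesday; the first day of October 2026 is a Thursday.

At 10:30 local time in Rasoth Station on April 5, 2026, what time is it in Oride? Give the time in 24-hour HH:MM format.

09:30

1 September 2025 is a Monday, so the first Sunday is September 7 and the second is September 14.
1 April 2026 is a Wednesday, so the first Sunday is April 5 and the third is April 19.
April 5, 2026 falls between 14 September 2025 and 19 April 2026, so daylight saving is in effect and Rasoth Station is at UTC−08:00.
10:30 Rasoth Station + 8h = 18:30 UTC.
1 April 2026 is a Wednesday, so the first Friday is April 3.
1 October 2026 is a Thursday, so the first Sunday is October 4 and the fourth is October 25.
At the standard offset (UTC−10:00), 18:30 UTC − 10h = 08:30 Oride standard time.
The standard-time date in Oride, April 5, 2026, lies within the daylight-saving period (3 April – 25 October), so Oride is on daylight time, UTC−09:00.
18:30 UTC − 9h = 09:30 Oride.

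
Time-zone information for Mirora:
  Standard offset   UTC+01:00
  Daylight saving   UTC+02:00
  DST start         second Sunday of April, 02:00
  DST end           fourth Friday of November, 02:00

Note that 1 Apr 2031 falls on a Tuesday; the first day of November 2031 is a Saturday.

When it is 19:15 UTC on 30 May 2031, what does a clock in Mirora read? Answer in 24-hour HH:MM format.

21:15

1 April 2031 is a Tuesday, so the first Sunday is April 6 and the second is April 13.
1 November 2031 is a Saturday, so the first Friday is November 7 and the fourth is November 28.
At the standard offset (UTC+01:00), 19:15 UTC + 1h = 20:15 Mirora standard time.
The standard-time date in Mirora, 30 May 2031, falls between 13 April and 28 November, so daylight saving is in effect and Mirora is at UTC+02:00.
19:15 UTC + 2h = 21:15 local.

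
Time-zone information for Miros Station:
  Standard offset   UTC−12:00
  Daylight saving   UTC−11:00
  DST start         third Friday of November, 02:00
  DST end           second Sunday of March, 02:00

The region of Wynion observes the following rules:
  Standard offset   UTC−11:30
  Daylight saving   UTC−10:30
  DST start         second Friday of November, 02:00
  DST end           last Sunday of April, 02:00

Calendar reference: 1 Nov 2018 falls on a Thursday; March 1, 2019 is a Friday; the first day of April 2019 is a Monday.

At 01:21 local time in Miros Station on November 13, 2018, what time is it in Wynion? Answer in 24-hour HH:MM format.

02:51

1 November 2018 is a Thursday, so the first Friday is November 2 and the third is November 16.
1 March 2019 is a Friday, so the first Sunday is March 3 and the second is March 10.
Daylight saving runs 16 November 2018 – 10 March 2019; November 13, 2018 is outside that window, so Miros Station is on standard time at UTC−12:00.
01:21 Miros Station + 12h = 13:21 UTC.
1 November 2018 is a Thursday, so the first Friday is November 2 and the second is November 9.
1 April 2019 is a Monday, so Sundays fall on 7, 14, 21, 28; the last is April 28.
At the standard offset (UTC−11:30), 13:21 UTC − 11h30m = 01:51 Wynion standard time.
The standard-time date in Wynion, November 13, 2018, falls between 9 November 2018 and 28 April 2019, so daylight saving is in effect and Wynion is at UTC−10:30.
13:21 UTC − 10h30m = 02:51 Wynion.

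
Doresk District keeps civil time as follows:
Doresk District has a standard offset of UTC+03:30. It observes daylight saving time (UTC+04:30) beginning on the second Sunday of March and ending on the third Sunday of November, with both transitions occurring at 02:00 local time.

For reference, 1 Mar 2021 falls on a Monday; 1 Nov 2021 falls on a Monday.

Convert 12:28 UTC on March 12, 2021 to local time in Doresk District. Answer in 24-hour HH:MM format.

1 March 2021 is a Monday, so the first Sunday is March 7 and the second is March 14.
1 November 2021 is a Monday, so the first Sunday is November 7 and the third is November 21.
At the standard offset (UTC+03:30), 12:28 UTC + 3h30m = 15:58 Doresk District standard time.
The standard-time date in Doresk District, March 12, 2021, is outside the daylight-saving period (14 March – 21 November), so Doresk District is on standard time, UTC+03:30.
12:28 UTC + 3h30m = 15:58 local.

15:58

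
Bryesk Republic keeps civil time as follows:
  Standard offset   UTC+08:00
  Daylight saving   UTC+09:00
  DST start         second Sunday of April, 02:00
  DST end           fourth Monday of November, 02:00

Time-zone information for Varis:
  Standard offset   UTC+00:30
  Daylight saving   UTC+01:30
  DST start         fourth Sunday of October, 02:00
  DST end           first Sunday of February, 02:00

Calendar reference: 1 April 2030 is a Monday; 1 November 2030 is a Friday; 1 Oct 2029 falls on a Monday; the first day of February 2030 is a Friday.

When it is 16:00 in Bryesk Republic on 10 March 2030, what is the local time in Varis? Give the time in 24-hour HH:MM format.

1 April 2030 is a Monday, so the first Sunday is April 7 and the second is April 14.
1 November 2030 is a Friday, so the first Monday is November 4 and the fourth is November 25.
10 March 2030 does not fall between 14 April and 25 November, so daylight saving is not in effect and Bryesk Republic is at UTC+08:00.
16:00 Bryesk Republic − 8h = 08:00 UTC.
1 October 2029 is a Monday, so the first Sunday is October 7 and the fourth is October 28.
1 February 2030 is a Friday, so the first Sunday is February 3.
At the standard offset (UTC+00:30), 08:00 UTC + 0h30m = 08:30 Varis standard time.
The standard-time date in Varis, 10 March 2030, is outside the daylight-saving period (28 October 2029 – 3 February 2030), so Varis is on standard time, UTC+00:30.
08:00 UTC + 0h30m = 08:30 Varis.

08:30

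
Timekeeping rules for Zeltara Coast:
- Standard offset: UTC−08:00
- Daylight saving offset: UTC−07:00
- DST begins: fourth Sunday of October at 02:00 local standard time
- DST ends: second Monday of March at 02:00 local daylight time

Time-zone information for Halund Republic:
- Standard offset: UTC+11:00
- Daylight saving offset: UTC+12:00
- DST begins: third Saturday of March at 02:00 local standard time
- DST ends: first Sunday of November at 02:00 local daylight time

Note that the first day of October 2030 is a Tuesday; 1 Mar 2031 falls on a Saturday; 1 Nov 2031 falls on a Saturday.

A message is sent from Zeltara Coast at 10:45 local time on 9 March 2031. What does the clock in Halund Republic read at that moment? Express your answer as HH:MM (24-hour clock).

04:45

1 October 2030 is a Tuesday, so the first Sunday is October 6 and the fourth is October 27.
1 March 2031 is a Saturday, so the first Monday is March 3 and the second is March 10.
Daylight saving runs 27 October 2030 – 10 March 2031; 9 March 2031 is inside that window, so Zeltara Coast is at UTC−07:00.
10:45 Zeltara Coast + 7h = 17:45 UTC.
1 March 2031 is a Saturday, so the first Saturday is March 1 and the third is March 15.
1 November 2031 is a Saturday, so the first Sunday is November 2.
At the standard offset (UTC+11:00), 17:45 UTC + 11h = 04:45 Halund Republic standard time (rolling into the next day, 10 March 2031).
Daylight saving runs 15 March – 2 November; the standard-time date in Halund Republic, 10 March 2031, is outside that window, so Halund Republic is on standard time at UTC+11:00.
17:45 UTC + 11h = 04:45 Halund Republic (rolling into the next day, 10 March 2031).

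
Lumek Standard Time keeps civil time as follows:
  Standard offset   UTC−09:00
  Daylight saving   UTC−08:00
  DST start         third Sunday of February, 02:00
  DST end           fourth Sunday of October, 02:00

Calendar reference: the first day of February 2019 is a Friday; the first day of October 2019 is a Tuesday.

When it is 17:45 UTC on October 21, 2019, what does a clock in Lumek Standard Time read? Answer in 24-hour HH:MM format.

09:45

1 February 2019 is a Friday, so the first Sunday is February 3 and the third is February 17.
1 October 2019 is a Tuesday, so the first Sunday is October 6 and the fourth is October 27.
At the standard offset (UTC−09:00), 17:45 UTC − 9h = 08:45 Lumek Standard Time standard time.
The standard-time date in Lumek Standard Time, October 21, 2019, lies within the daylight-saving period (17 February – 27 October), so Lumek Standard Time is on daylight time, UTC−08:00.
17:45 UTC − 8h = 09:45 local.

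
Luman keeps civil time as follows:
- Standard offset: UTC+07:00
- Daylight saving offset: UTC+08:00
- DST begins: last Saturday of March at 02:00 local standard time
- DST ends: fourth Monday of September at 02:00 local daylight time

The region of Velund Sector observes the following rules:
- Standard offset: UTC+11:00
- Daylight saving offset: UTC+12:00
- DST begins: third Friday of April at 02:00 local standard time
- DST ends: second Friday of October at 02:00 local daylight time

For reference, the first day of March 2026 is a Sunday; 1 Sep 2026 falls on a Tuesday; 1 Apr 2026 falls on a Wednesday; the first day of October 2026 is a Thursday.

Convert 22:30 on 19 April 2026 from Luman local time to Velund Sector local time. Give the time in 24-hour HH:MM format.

1 March 2026 is a Sunday, so Saturdays fall on 7, 14, 21, 28; the last is March 28.
1 September 2026 is a Tuesday, so the first Monday is September 7 and the fourth is September 28.
19 April 2026 falls between 28 March and 28 September, so daylight saving is in effect and Luman is at UTC+08:00.
22:30 Luman − 8h = 14:30 UTC.
1 April 2026 is a Wednesday, so the first Friday is April 3 and the third is April 17.
1 October 2026 is a Thursday, so the first Friday is October 2 and the second is October 9.
At the standard offset (UTC+11:00), 14:30 UTC + 11h = 01:30 Velund Sector standard time (rolling into the next day, 20 April 2026).
The standard-time date in Velund Sector, 20 April 2026, lies within the daylight-saving period (17 April – 9 October), so Velund Sector is on daylight time, UTC+12:00.
14:30 UTC + 12h = 02:30 Velund Sector (rolling into the next day, 20 April 2026).

02:30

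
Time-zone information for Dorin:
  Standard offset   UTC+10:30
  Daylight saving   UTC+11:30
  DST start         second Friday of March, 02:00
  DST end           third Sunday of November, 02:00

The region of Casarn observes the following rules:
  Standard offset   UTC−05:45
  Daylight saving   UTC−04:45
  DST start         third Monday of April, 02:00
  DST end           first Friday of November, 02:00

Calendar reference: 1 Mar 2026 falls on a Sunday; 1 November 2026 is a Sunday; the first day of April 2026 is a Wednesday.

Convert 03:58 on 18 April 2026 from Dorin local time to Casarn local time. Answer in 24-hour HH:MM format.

1 March 2026 is a Sunday, so the first Friday is March 6 and the second is March 13.
1 November 2026 is a Sunday, so the first Sunday is November 1 and the third is November 15.
Daylight saving runs 13 March – 15 November; 18 April 2026 is inside that window, so Dorin is at UTC+11:30.
03:58 Dorin − 11h30m = 16:28 UTC (rolling into the previous day, 17 April 2026).
1 April 2026 is a Wednesday, so the first Monday is April 6 and the third is April 20.
1 November 2026 is a Sunday, so the first Friday is November 6.
At the standard offset (UTC−05:45), 16:28 UTC − 5h45m = 10:43 Casarn standard time.
The standard-time date in Casarn, 17 April 2026, is outside the daylight-saving period (20 April – 6 November), so Casarn is on standard time, UTC−05:45.
16:28 UTC − 5h45m = 10:43 Casarn.

10:43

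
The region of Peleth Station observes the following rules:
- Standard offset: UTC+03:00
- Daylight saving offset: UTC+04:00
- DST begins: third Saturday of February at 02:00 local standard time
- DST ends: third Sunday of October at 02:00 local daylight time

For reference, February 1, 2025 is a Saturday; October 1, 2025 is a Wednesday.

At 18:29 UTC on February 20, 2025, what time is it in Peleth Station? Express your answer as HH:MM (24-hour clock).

22:29

1 February 2025 is a Saturday, so the first Saturday is February 1 and the third is February 15.
1 October 2025 is a Wednesday, so the first Sunday is October 5 and the third is October 19.
At the standard offset (UTC+03:00), 18:29 UTC + 3h = 21:29 Peleth Station standard time.
Daylight saving runs 15 February – 19 October; the standard-time date in Peleth Station, February 20, 2025, is inside that window, so Peleth Station is at UTC+04:00.
18:29 UTC + 4h = 22:29 local.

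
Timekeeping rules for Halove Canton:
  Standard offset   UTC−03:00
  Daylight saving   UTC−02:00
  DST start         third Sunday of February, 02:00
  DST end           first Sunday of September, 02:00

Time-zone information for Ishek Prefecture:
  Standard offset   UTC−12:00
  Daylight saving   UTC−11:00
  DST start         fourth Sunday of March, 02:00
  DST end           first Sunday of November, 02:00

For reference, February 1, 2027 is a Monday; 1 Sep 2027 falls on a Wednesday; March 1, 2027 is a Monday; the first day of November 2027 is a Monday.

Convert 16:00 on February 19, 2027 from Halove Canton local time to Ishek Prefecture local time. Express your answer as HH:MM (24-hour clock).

1 February 2027 is a Monday, so the first Sunday is February 7 and the third is February 21.
1 September 2027 is a Wednesday, so the first Sunday is September 5.
February 19, 2027 does not fall between 21 February and 5 September, so daylight saving is not in effect and Halove Canton is at UTC−03:00.
16:00 Halove Canton + 3h = 19:00 UTC.
1 March 2027 is a Monday, so the first Sunday is March 7 and the fourth is March 28.
1 November 2027 is a Monday, so the first Sunday is November 7.
At the standard offset (UTC−12:00), 19:00 UTC − 12h = 07:00 Ishek Prefecture standard time.
The standard-time date in Ishek Prefecture, February 19, 2027, is outside the daylight-saving period (28 March – 7 November), so Ishek Prefecture is on standard time, UTC−12:00.
19:00 UTC − 12h = 07:00 Ishek Prefecture.

07:00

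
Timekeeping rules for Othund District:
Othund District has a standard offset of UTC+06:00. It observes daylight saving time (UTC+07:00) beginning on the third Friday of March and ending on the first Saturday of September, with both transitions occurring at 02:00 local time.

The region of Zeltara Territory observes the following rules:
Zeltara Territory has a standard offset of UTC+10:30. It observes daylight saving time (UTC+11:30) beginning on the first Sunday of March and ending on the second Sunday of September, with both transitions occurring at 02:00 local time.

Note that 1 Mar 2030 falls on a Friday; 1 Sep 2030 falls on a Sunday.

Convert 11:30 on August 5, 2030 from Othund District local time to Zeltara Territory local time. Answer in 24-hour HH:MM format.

16:00

1 March 2030 is a Friday, so the first Friday is March 1 and the third is March 15.
1 September 2030 is a Sunday, so the first Saturday is September 7.
Daylight saving runs 15 March – 7 September; August 5, 2030 is inside that window, so Othund District is at UTC+07:00.
11:30 Othund District − 7h = 04:30 UTC.
1 March 2030 is a Friday, so the first Sunday is March 3.
1 September 2030 is a Sunday, so the first Sunday is September 1 and the second is September 8.
At the standard offset (UTC+10:30), 04:30 UTC + 10h30m = 15:00 Zeltara Territory standard time.
The standard-time date in Zeltara Territory, August 5, 2030, lies within the daylight-saving period (3 March – 8 September), so Zeltara Territory is on daylight time, UTC+11:30.
04:30 UTC + 11h30m = 16:00 Zeltara Territory.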